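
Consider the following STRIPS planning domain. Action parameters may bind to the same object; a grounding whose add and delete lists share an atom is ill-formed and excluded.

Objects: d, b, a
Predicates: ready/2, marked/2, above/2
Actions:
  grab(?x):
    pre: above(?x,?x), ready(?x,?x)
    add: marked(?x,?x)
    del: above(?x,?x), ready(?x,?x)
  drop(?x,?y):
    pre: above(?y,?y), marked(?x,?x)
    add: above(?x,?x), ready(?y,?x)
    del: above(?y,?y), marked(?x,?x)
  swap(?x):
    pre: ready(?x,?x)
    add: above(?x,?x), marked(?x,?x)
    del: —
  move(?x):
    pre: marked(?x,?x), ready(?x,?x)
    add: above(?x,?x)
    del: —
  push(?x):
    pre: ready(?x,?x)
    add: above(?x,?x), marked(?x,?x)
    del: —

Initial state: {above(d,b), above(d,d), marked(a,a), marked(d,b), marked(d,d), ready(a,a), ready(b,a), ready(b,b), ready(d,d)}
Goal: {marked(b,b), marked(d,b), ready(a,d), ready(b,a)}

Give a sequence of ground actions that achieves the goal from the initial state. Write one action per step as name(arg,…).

1. drop(a,d)  →  {above(a,a), above(d,b), marked(d,b), marked(d,d), ready(a,a), ready(b,a), ready(b,b), ready(d,a), ready(d,d)}
2. drop(d,a)  →  {above(d,b), above(d,d), marked(d,b), ready(a,a), ready(a,d), ready(b,a), ready(b,b), ready(d,a), ready(d,d)}
3. swap(b)  →  {above(b,b), above(d,b), above(d,d), marked(b,b), marked(d,b), ready(a,a), ready(a,d), ready(b,a), ready(b,b), ready(d,a), ready(d,d)}

drop(a,d); drop(d,a); swap(b)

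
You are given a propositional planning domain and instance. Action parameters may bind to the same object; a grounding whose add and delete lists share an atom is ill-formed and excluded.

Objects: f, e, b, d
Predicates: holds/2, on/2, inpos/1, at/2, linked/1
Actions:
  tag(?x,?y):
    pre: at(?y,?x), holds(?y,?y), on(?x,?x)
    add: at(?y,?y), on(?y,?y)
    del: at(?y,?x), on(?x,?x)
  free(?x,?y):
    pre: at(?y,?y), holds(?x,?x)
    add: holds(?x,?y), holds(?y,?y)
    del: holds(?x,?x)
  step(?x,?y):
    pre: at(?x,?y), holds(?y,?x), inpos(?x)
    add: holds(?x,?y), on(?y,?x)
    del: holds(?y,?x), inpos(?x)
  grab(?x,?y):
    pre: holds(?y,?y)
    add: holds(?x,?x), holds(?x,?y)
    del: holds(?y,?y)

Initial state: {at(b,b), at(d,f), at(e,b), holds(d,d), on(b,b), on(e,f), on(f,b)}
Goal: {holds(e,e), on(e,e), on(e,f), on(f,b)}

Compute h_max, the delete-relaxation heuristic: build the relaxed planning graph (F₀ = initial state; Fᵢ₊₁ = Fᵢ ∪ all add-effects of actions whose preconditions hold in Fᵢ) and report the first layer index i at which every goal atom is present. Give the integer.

2

F0 = init (7 atoms)
F1 = F0 ∪ {holds(b,b), holds(b,d), holds(d,b), holds(e,d), holds(e,e), holds(f,d), holds(f,f)}  (14 atoms)
F2 = F1 ∪ {at(e,e), holds(b,e), holds(b,f), holds(d,e), holds(d,f), holds(e,b), holds(e,f), holds(f,b), holds(f,e), on(e,e)}  (24 atoms)
goal ⊆ F2  ⇒  h_max = 2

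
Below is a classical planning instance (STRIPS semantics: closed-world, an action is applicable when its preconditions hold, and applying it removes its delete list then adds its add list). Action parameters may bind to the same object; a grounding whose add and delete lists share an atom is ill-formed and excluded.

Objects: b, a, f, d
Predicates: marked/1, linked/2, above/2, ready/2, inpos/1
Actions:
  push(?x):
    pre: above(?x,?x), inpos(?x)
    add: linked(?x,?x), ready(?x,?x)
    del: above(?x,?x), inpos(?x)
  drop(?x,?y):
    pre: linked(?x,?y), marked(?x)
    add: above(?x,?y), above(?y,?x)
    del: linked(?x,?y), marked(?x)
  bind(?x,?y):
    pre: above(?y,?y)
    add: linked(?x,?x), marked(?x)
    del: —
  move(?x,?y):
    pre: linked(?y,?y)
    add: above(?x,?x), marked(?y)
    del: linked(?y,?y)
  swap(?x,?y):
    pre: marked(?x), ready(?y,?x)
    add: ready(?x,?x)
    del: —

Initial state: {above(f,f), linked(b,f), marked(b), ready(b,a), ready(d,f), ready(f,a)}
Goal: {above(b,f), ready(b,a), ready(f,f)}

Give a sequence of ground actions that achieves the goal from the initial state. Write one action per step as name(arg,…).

drop(b,f); bind(f,f); swap(f,d)

1. drop(b,f)  →  {above(b,f), above(f,b), above(f,f), ready(b,a), ready(d,f), ready(f,a)}
2. bind(f,f)  →  {above(b,f), above(f,b), above(f,f), linked(f,f), marked(f), ready(b,a), ready(d,f), ready(f,a)}
3. swap(f,d)  →  {above(b,f), above(f,b), above(f,f), linked(f,f), marked(f), ready(b,a), ready(d,f), ready(f,a), ready(f,f)}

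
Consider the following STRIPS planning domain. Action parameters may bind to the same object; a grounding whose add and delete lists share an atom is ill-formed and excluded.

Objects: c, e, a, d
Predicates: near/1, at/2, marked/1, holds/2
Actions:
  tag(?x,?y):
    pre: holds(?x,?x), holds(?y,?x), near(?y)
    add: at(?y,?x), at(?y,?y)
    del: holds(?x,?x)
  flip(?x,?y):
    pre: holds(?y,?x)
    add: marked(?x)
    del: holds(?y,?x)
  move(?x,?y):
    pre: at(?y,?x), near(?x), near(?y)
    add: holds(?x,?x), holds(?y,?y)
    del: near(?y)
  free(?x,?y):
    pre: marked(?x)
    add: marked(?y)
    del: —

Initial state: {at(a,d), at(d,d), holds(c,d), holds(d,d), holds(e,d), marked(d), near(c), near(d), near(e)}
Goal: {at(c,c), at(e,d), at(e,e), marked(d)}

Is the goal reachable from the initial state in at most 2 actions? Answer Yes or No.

No

1. tag(d,c)  →  {at(a,d), at(c,c), at(c,d), at(d,d), holds(c,d), holds(e,d), marked(d), near(c), near(d), near(e)}
2. move(d,c)  →  {at(a,d), at(c,c), at(c,d), at(d,d), holds(c,c), holds(c,d), holds(d,d), holds(e,d), marked(d), near(d), near(e)}
3. tag(d,e)  →  {at(a,d), at(c,c), at(c,d), at(d,d), at(e,d), at(e,e), holds(c,c), holds(c,d), holds(e,d), marked(d), near(d), near(e)}
optimal plan length = 3; 3 > 2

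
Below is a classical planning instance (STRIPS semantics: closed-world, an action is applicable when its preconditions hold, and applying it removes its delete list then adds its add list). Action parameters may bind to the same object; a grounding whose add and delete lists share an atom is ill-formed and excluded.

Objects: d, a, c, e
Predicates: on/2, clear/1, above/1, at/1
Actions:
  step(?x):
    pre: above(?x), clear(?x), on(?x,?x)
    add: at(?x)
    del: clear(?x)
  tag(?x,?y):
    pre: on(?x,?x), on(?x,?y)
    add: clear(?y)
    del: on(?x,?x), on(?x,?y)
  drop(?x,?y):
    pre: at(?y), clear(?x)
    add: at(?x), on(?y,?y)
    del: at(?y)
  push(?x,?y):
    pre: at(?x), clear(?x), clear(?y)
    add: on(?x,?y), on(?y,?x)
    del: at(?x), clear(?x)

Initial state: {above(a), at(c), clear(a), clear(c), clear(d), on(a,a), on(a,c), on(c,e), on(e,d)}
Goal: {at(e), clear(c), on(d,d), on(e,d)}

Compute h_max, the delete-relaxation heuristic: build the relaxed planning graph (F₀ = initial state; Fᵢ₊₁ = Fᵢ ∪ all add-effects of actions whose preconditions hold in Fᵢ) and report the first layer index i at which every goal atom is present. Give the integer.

F0 = init (9 atoms)
F1 = F0 ∪ {at(a), at(d), on(c,a), on(c,c), on(c,d), on(d,c)}  (15 atoms)
F2 = F1 ∪ {clear(e), on(a,d), on(d,a), on(d,d)}  (19 atoms)
F3 = F2 ∪ {at(e), on(a,e), on(d,e), on(e,a), on(e,c)}  (24 atoms)
goal ⊆ F3  ⇒  h_max = 3

3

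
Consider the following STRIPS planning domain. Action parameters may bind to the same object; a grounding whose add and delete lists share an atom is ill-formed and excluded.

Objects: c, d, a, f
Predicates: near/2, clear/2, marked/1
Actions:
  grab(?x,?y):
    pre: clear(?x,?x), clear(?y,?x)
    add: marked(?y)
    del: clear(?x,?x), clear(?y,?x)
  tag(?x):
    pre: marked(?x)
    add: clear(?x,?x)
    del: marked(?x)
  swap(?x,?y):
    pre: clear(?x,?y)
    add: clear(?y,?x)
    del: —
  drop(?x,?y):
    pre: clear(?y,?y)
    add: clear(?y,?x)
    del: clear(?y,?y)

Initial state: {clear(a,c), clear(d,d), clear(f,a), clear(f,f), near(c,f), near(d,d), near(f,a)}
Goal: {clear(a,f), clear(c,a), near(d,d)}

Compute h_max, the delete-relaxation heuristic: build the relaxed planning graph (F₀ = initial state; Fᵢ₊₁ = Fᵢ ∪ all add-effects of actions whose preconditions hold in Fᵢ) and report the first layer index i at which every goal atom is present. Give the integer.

1

F0 = init (7 atoms)
F1 = F0 ∪ {clear(a,f), clear(c,a), clear(d,a), clear(d,c), clear(d,f), clear(f,c), clear(f,d), marked(d), marked(f)}  (16 atoms)
goal ⊆ F1  ⇒  h_max = 1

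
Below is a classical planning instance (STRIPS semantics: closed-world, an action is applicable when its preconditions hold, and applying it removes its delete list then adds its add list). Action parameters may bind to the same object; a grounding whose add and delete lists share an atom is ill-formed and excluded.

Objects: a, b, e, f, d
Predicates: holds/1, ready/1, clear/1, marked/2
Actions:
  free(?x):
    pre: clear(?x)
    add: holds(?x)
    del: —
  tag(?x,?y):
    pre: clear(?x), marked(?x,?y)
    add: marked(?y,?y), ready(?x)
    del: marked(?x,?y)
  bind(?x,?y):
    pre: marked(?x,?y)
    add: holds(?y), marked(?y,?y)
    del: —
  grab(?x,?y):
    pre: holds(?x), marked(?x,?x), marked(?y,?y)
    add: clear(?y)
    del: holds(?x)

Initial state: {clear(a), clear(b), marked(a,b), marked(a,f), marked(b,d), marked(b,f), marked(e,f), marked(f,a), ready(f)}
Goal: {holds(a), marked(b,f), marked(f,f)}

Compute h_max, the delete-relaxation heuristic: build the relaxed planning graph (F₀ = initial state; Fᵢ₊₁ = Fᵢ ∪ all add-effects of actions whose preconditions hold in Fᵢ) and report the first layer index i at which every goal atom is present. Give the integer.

1

F0 = init (9 atoms)
F1 = F0 ∪ {holds(a), holds(b), holds(d), holds(f), marked(a,a), marked(b,b), marked(d,d), marked(f,f), ready(a), ready(b)}  (19 atoms)
goal ⊆ F1  ⇒  h_max = 1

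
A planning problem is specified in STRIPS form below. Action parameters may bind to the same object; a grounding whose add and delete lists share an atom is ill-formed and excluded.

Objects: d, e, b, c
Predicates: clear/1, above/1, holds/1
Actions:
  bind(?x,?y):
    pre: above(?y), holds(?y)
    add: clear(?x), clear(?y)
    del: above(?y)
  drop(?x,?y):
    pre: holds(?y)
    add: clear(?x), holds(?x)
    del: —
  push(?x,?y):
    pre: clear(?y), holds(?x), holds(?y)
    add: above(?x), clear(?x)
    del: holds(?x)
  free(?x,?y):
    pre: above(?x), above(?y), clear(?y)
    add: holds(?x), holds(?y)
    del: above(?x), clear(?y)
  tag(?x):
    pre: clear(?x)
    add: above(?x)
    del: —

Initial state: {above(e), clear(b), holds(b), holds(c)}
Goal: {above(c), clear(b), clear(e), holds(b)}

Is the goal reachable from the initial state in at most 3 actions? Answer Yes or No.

Yes

1. drop(e,b)  →  {above(e), clear(b), clear(e), holds(b), holds(c), holds(e)}
2. push(c,e)  →  {above(c), above(e), clear(b), clear(c), clear(e), holds(b), holds(e)}
optimal plan length = 2; 2 ≤ 3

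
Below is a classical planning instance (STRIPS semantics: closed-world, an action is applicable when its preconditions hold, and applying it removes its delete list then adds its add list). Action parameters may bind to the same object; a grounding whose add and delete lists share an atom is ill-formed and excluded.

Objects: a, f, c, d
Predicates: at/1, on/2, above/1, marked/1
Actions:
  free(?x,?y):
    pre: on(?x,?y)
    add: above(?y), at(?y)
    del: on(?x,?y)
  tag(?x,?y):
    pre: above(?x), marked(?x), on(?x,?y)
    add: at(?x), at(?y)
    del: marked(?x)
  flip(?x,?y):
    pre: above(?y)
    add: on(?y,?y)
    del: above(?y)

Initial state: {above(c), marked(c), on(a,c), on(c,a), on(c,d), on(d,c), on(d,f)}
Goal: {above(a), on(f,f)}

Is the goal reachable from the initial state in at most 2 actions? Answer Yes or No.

No

1. free(c,a)  →  {above(a), above(c), at(a), marked(c), on(a,c), on(c,d), on(d,c), on(d,f)}
2. free(d,f)  →  {above(a), above(c), above(f), at(a), at(f), marked(c), on(a,c), on(c,d), on(d,c)}
3. flip(a,f)  →  {above(a), above(c), at(a), at(f), marked(c), on(a,c), on(c,d), on(d,c), on(f,f)}
optimal plan length = 3; 3 > 2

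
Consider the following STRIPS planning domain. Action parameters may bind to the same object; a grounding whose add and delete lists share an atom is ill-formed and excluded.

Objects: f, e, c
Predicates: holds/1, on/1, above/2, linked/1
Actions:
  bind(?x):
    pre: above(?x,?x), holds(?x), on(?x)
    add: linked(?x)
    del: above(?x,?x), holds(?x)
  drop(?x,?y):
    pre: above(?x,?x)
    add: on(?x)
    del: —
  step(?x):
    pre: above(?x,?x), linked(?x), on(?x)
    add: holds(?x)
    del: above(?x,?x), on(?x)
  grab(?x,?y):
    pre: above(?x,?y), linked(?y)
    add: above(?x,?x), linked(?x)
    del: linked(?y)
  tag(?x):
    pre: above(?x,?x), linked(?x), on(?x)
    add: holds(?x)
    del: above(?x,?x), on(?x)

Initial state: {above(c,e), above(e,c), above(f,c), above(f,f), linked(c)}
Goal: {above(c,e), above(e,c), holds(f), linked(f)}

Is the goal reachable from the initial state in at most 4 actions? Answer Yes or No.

1. drop(f,f)  →  {above(c,e), above(e,c), above(f,c), above(f,f), linked(c), on(f)}
2. grab(f,c)  →  {above(c,e), above(e,c), above(f,c), above(f,f), linked(f), on(f)}
3. step(f)  →  {above(c,e), above(e,c), above(f,c), holds(f), linked(f)}
optimal plan length = 3; 3 ≤ 4

Yes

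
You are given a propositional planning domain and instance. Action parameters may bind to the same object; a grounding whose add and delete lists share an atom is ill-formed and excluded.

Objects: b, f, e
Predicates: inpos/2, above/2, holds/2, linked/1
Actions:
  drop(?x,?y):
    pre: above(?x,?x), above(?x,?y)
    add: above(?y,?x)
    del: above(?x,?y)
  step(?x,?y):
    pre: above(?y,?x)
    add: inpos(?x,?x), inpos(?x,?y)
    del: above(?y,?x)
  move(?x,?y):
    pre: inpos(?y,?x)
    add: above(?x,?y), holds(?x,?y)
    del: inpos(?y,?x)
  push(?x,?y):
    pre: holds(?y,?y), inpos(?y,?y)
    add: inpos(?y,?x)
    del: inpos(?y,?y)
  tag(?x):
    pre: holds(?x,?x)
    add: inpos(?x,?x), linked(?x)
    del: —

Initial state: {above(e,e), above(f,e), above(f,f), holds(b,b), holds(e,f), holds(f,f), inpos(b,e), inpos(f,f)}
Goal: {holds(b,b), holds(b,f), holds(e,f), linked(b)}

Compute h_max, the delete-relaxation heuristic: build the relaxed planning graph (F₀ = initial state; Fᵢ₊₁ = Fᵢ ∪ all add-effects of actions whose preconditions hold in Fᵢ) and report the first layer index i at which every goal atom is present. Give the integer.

2

F0 = init (8 atoms)
F1 = F0 ∪ {above(e,b), above(e,f), holds(e,b), inpos(b,b), inpos(e,e), inpos(e,f), inpos(f,b), inpos(f,e), linked(b), linked(f)}  (18 atoms)
F2 = F1 ∪ {above(b,b), above(b,e), above(b,f), holds(b,f), holds(e,e), holds(f,e), inpos(b,f)}  (25 atoms)
goal ⊆ F2  ⇒  h_max = 2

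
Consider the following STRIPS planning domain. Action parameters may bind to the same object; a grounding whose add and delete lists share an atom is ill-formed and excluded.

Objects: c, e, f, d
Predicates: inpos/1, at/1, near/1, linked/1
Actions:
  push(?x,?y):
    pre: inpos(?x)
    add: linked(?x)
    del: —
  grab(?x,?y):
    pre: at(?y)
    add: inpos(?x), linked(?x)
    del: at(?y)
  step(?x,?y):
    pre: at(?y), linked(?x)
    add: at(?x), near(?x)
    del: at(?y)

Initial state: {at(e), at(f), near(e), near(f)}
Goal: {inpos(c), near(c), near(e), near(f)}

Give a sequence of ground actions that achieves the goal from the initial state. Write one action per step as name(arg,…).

grab(c,e); step(c,f)

1. grab(c,e)  →  {at(f), inpos(c), linked(c), near(e), near(f)}
2. step(c,f)  →  {at(c), inpos(c), linked(c), near(c), near(e), near(f)}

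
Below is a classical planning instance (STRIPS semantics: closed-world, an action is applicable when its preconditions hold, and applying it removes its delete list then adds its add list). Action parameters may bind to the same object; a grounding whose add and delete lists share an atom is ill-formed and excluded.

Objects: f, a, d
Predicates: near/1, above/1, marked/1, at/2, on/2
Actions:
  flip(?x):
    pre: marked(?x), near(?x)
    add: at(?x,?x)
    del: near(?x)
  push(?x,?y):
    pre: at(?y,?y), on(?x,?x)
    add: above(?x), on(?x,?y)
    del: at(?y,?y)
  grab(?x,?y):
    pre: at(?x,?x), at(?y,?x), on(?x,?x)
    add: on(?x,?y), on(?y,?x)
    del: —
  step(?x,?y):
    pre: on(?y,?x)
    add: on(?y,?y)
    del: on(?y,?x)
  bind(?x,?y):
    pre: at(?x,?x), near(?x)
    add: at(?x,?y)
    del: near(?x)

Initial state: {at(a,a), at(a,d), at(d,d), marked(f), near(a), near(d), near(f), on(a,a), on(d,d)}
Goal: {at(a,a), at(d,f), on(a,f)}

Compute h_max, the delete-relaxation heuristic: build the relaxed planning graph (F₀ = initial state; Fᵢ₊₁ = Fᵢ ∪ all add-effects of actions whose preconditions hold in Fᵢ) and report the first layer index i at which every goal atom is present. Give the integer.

2

F0 = init (9 atoms)
F1 = F0 ∪ {above(a), above(d), at(a,f), at(d,a), at(d,f), at(f,f), on(a,d), on(d,a)}  (17 atoms)
F2 = F1 ∪ {at(f,a), at(f,d), on(a,f), on(d,f)}  (21 atoms)
goal ⊆ F2  ⇒  h_max = 2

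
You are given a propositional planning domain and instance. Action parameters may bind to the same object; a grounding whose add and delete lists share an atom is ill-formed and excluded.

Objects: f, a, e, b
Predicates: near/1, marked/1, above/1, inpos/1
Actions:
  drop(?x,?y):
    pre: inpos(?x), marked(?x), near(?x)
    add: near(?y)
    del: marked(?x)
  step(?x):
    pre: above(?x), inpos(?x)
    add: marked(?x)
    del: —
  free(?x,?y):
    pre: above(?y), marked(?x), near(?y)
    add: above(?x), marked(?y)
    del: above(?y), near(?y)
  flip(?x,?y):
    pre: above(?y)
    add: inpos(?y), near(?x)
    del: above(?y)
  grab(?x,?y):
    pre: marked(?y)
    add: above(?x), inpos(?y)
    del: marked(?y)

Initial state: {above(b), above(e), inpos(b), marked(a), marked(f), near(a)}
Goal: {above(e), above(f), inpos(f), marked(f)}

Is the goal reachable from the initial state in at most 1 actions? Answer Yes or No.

No

1. grab(f,f)  →  {above(b), above(e), above(f), inpos(b), inpos(f), marked(a), near(a)}
2. step(f)  →  {above(b), above(e), above(f), inpos(b), inpos(f), marked(a), marked(f), near(a)}
optimal plan length = 2; 2 > 1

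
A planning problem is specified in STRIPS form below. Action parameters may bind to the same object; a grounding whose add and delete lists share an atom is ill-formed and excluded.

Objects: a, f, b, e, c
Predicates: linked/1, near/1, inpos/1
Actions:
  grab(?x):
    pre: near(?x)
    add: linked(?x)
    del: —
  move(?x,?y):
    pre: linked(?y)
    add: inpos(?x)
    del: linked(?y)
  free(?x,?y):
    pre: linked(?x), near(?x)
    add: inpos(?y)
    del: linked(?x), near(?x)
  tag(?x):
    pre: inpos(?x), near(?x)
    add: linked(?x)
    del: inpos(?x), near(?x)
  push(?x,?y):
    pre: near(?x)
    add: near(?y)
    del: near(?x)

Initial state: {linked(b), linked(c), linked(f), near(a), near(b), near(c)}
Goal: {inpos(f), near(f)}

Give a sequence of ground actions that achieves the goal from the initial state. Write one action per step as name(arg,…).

move(f,f); push(a,f)

1. move(f,f)  →  {inpos(f), linked(b), linked(c), near(a), near(b), near(c)}
2. push(a,f)  →  {inpos(f), linked(b), linked(c), near(b), near(c), near(f)}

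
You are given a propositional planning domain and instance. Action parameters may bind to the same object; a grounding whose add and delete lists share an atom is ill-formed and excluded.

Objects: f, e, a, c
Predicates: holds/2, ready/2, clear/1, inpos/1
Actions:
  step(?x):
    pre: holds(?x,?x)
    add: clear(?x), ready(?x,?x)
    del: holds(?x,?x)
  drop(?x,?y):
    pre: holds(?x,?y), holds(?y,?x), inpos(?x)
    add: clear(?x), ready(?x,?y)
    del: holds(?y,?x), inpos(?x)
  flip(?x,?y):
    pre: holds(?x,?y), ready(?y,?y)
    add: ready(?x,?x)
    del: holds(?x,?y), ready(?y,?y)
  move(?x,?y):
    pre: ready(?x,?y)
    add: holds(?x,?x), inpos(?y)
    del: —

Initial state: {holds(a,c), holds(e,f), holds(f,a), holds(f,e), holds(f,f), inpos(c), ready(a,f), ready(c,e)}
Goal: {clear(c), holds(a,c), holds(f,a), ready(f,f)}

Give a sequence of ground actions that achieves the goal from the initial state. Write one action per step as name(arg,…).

1. step(f)  →  {clear(f), holds(a,c), holds(e,f), holds(f,a), holds(f,e), inpos(c), ready(a,f), ready(c,e), ready(f,f)}
2. move(c,e)  →  {clear(f), holds(a,c), holds(c,c), holds(e,f), holds(f,a), holds(f,e), inpos(c), inpos(e), ready(a,f), ready(c,e), ready(f,f)}
3. step(c)  →  {clear(c), clear(f), holds(a,c), holds(e,f), holds(f,a), holds(f,e), inpos(c), inpos(e), ready(a,f), ready(c,c), ready(c,e), ready(f,f)}

step(f); move(c,e); step(c)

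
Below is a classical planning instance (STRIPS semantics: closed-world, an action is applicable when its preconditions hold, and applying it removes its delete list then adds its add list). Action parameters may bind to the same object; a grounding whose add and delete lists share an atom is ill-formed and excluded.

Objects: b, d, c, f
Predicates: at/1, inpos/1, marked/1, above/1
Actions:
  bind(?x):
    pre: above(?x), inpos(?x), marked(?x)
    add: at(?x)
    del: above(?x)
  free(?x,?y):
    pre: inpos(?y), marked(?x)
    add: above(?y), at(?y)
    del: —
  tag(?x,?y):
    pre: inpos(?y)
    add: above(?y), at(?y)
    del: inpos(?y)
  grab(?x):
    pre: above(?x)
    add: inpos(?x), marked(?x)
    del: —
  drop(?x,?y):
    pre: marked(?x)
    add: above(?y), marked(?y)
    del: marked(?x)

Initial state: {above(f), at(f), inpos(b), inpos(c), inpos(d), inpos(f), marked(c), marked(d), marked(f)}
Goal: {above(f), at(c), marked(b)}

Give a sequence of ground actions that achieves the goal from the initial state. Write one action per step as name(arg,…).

1. free(d,c)  →  {above(c), above(f), at(c), at(f), inpos(b), inpos(c), inpos(d), inpos(f), marked(c), marked(d), marked(f)}
2. drop(d,b)  →  {above(b), above(c), above(f), at(c), at(f), inpos(b), inpos(c), inpos(d), inpos(f), marked(b), marked(c), marked(f)}

free(d,c); drop(d,b)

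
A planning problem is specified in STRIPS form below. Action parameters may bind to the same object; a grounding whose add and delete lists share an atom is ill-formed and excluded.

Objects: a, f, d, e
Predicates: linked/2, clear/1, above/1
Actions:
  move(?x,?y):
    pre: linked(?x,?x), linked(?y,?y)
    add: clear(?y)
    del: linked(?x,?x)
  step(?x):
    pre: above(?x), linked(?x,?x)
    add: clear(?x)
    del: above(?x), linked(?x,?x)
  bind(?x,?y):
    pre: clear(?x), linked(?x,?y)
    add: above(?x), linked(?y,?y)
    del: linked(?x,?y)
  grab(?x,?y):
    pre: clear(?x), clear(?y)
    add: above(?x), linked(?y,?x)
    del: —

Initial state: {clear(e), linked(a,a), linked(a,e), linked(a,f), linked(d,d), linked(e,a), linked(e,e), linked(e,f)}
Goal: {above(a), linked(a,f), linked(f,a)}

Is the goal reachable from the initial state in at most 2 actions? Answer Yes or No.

1. move(a,a)  →  {clear(a), clear(e), linked(a,e), linked(a,f), linked(d,d), linked(e,a), linked(e,e), linked(e,f)}
2. bind(e,f)  →  {above(e), clear(a), clear(e), linked(a,e), linked(a,f), linked(d,d), linked(e,a), linked(e,e), linked(f,f)}
3. move(f,f)  →  {above(e), clear(a), clear(e), clear(f), linked(a,e), linked(a,f), linked(d,d), linked(e,a), linked(e,e)}
4. grab(a,f)  →  {above(a), above(e), clear(a), clear(e), clear(f), linked(a,e), linked(a,f), linked(d,d), linked(e,a), linked(e,e), linked(f,a)}
optimal plan length = 4; 4 > 2

No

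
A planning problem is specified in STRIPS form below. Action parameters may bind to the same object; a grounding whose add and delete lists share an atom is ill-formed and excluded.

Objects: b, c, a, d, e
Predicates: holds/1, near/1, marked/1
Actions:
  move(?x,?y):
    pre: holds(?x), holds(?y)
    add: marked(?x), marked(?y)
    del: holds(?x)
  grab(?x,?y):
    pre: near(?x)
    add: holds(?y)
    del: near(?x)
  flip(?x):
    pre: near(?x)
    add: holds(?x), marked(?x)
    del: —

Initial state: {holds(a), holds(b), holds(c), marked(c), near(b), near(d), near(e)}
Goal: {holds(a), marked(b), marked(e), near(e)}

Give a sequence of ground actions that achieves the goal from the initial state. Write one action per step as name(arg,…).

move(b,b); flip(e)

1. move(b,b)  →  {holds(a), holds(c), marked(b), marked(c), near(b), near(d), near(e)}
2. flip(e)  →  {holds(a), holds(c), holds(e), marked(b), marked(c), marked(e), near(b), near(d), near(e)}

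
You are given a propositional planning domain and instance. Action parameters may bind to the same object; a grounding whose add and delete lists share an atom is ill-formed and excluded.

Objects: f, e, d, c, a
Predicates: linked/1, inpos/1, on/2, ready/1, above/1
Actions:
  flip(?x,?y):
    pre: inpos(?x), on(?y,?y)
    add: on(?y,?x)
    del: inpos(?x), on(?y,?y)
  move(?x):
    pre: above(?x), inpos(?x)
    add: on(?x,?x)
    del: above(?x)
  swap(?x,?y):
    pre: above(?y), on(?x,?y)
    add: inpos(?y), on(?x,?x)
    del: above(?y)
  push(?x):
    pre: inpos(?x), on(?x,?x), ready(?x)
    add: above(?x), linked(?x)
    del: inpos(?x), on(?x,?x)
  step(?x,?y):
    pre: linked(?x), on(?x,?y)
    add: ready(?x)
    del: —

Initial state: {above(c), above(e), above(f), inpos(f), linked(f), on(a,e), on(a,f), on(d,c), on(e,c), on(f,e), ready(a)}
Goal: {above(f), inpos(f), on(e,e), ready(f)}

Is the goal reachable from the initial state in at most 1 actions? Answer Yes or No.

No

1. swap(e,c)  →  {above(e), above(f), inpos(c), inpos(f), linked(f), on(a,e), on(a,f), on(d,c), on(e,c), on(e,e), on(f,e), ready(a)}
2. step(f,e)  →  {above(e), above(f), inpos(c), inpos(f), linked(f), on(a,e), on(a,f), on(d,c), on(e,c), on(e,e), on(f,e), ready(a), ready(f)}
optimal plan length = 2; 2 > 1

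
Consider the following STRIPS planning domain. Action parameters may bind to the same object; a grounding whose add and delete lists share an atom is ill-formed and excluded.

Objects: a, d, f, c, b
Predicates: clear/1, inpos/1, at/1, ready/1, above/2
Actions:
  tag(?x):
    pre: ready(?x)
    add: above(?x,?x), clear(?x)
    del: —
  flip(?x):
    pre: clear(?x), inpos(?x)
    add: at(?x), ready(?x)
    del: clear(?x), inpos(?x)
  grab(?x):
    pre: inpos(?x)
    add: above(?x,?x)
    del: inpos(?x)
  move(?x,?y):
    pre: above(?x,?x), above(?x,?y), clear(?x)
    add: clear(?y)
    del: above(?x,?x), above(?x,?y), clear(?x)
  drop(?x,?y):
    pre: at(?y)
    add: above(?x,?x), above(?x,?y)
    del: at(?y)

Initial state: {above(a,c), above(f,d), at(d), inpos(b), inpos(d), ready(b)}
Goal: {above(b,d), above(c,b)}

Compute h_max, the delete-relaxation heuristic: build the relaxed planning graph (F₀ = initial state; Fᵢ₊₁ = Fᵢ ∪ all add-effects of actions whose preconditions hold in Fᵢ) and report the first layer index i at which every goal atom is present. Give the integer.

F0 = init (6 atoms)
F1 = F0 ∪ {above(a,a), above(a,d), above(b,b), above(b,d), above(c,c), above(c,d), above(d,d), above(f,f), clear(b)}  (15 atoms)
F2 = F1 ∪ {at(b), clear(d)}  (17 atoms)
F3 = F2 ∪ {above(a,b), above(c,b), above(d,b), above(f,b), ready(d)}  (22 atoms)
goal ⊆ F3  ⇒  h_max = 3

3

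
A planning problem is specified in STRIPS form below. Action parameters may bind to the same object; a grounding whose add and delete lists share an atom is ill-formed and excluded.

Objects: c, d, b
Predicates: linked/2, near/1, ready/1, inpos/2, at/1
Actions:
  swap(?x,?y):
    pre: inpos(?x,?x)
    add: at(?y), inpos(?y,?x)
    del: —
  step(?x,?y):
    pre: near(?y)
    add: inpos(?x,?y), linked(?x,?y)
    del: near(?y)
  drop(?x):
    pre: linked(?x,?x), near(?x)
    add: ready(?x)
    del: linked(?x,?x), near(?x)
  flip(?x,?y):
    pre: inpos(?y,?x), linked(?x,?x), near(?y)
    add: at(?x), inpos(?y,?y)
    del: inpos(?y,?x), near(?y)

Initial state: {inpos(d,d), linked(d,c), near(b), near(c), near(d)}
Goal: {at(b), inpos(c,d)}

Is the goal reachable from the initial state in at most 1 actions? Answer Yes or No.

1. swap(d,c)  →  {at(c), inpos(c,d), inpos(d,d), linked(d,c), near(b), near(c), near(d)}
2. swap(d,b)  →  {at(b), at(c), inpos(b,d), inpos(c,d), inpos(d,d), linked(d,c), near(b), near(c), near(d)}
optimal plan length = 2; 2 > 1

No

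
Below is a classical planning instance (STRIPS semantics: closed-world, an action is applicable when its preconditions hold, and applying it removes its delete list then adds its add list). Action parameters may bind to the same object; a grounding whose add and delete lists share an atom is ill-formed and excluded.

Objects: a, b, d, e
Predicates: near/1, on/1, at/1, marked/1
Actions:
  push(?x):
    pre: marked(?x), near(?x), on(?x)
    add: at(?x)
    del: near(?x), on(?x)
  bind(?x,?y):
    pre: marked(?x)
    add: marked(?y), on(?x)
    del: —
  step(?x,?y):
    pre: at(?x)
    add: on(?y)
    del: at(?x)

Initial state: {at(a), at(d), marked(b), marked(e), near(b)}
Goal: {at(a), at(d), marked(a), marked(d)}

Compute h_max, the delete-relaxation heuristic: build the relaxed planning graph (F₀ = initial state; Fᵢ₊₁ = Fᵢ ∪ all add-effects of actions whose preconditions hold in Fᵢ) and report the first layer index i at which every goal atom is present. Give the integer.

F0 = init (5 atoms)
F1 = F0 ∪ {marked(a), marked(d), on(a), on(b), on(d), on(e)}  (11 atoms)
goal ⊆ F1  ⇒  h_max = 1

1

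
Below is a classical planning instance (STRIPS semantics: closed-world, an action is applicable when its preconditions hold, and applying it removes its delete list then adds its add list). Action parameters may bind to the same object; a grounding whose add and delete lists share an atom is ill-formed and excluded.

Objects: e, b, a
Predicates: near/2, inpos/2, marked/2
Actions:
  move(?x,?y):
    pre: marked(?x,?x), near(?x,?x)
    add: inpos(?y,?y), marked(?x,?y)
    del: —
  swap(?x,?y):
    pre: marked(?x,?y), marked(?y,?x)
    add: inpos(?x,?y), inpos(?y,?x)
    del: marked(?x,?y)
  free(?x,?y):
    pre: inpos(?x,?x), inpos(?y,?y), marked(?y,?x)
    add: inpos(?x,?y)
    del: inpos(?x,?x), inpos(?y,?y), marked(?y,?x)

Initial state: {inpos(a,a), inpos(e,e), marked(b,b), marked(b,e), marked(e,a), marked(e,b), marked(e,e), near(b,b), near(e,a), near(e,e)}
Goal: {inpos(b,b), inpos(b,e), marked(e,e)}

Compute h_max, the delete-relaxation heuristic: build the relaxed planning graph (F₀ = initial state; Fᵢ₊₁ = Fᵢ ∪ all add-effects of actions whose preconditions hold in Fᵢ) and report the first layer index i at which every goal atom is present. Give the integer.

1

F0 = init (10 atoms)
F1 = F0 ∪ {inpos(a,e), inpos(b,b), inpos(b,e), inpos(e,b), marked(b,a)}  (15 atoms)
goal ⊆ F1  ⇒  h_max = 1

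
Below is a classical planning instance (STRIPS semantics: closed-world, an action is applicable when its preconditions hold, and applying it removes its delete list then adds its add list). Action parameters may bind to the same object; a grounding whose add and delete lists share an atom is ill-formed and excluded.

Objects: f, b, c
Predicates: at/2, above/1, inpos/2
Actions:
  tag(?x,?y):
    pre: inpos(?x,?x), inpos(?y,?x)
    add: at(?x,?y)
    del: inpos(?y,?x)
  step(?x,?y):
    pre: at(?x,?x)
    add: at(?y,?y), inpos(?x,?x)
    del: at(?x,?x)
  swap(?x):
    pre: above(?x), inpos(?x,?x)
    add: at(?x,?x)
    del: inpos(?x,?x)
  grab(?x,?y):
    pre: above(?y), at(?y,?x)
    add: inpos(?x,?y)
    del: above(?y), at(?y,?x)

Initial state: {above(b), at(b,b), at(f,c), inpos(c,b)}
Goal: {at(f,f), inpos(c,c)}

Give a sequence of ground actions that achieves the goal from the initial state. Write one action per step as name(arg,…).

step(b,c); step(c,f)

1. step(b,c)  →  {above(b), at(c,c), at(f,c), inpos(b,b), inpos(c,b)}
2. step(c,f)  →  {above(b), at(f,c), at(f,f), inpos(b,b), inpos(c,b), inpos(c,c)}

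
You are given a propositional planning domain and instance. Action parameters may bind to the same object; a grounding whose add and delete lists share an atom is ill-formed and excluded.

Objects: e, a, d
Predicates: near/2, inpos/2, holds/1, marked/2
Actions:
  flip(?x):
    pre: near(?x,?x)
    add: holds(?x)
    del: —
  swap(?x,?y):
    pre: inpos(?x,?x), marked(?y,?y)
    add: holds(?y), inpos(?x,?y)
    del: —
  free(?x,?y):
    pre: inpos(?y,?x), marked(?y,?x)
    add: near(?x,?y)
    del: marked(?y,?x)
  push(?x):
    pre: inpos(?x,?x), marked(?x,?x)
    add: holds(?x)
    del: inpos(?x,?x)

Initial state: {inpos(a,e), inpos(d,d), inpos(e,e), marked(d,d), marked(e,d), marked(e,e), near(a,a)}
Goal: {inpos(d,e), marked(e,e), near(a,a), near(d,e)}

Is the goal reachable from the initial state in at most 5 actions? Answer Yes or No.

1. swap(e,d)  →  {holds(d), inpos(a,e), inpos(d,d), inpos(e,d), inpos(e,e), marked(d,d), marked(e,d), marked(e,e), near(a,a)}
2. swap(d,e)  →  {holds(d), holds(e), inpos(a,e), inpos(d,d), inpos(d,e), inpos(e,d), inpos(e,e), marked(d,d), marked(e,d), marked(e,e), near(a,a)}
3. free(d,e)  →  {holds(d), holds(e), inpos(a,e), inpos(d,d), inpos(d,e), inpos(e,d), inpos(e,e), marked(d,d), marked(e,e), near(a,a), near(d,e)}
optimal plan length = 3; 3 ≤ 5

Yes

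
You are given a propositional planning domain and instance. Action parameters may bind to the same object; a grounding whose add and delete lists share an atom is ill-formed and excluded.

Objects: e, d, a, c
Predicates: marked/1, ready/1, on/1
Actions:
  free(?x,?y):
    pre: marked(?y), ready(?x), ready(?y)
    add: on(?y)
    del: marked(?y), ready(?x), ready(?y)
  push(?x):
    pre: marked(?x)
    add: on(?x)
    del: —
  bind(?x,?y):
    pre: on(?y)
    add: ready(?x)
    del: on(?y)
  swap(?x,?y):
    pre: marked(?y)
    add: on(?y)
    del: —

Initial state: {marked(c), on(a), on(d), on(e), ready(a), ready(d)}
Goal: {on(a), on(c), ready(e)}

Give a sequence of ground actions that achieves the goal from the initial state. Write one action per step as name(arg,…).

push(c); bind(e,e)

1. push(c)  →  {marked(c), on(a), on(c), on(d), on(e), ready(a), ready(d)}
2. bind(e,e)  →  {marked(c), on(a), on(c), on(d), ready(a), ready(d), ready(e)}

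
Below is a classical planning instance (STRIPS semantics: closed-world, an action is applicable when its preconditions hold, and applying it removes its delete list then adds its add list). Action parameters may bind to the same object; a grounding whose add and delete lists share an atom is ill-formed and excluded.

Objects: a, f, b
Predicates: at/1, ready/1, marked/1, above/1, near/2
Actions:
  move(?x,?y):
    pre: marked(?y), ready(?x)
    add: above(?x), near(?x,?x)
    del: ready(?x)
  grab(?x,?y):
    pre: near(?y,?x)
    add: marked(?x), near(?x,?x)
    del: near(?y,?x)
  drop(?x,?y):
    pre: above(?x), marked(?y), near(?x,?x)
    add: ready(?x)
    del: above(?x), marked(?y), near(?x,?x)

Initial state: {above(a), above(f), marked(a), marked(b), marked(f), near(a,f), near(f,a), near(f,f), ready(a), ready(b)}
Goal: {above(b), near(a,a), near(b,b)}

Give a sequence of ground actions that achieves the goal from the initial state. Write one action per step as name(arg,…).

1. move(a,a)  →  {above(a), above(f), marked(a), marked(b), marked(f), near(a,a), near(a,f), near(f,a), near(f,f), ready(b)}
2. move(b,a)  →  {above(a), above(b), above(f), marked(a), marked(b), marked(f), near(a,a), near(a,f), near(b,b), near(f,a), near(f,f)}

move(a,a); move(b,a)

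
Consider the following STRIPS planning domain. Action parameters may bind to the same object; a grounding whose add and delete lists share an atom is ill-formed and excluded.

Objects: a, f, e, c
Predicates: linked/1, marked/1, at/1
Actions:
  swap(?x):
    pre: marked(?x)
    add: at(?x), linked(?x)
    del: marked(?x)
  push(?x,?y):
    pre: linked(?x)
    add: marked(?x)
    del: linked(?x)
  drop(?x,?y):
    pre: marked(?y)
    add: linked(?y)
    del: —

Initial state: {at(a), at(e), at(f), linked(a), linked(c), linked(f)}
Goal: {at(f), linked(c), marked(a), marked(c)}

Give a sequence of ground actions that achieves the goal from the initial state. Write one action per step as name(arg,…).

1. push(a,a)  →  {at(a), at(e), at(f), linked(c), linked(f), marked(a)}
2. push(c,a)  →  {at(a), at(e), at(f), linked(f), marked(a), marked(c)}
3. drop(a,c)  →  {at(a), at(e), at(f), linked(c), linked(f), marked(a), marked(c)}

push(a,a); push(c,a); drop(a,c)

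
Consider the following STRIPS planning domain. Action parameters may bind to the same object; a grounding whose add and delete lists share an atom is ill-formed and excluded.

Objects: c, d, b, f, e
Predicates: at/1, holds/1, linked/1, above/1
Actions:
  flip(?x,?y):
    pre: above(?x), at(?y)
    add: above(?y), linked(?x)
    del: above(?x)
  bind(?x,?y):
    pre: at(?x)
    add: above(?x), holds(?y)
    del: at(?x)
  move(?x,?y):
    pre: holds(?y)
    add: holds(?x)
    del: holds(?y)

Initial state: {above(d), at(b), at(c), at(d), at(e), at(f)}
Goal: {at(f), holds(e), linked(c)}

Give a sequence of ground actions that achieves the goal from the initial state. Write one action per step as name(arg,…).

bind(c,e); flip(c,d)

1. bind(c,e)  →  {above(c), above(d), at(b), at(d), at(e), at(f), holds(e)}
2. flip(c,d)  →  {above(d), at(b), at(d), at(e), at(f), holds(e), linked(c)}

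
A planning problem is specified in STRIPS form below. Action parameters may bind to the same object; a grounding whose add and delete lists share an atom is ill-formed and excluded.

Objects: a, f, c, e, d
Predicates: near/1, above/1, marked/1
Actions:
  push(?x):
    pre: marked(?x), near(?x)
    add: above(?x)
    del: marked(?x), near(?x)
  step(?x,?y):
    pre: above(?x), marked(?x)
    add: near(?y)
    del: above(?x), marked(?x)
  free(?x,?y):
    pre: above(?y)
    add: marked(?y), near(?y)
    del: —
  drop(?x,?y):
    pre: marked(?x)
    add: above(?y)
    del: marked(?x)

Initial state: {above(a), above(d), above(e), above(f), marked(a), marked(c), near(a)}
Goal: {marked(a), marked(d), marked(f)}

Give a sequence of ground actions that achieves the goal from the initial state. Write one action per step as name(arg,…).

1. free(a,f)  →  {above(a), above(d), above(e), above(f), marked(a), marked(c), marked(f), near(a), near(f)}
2. free(a,d)  →  {above(a), above(d), above(e), above(f), marked(a), marked(c), marked(d), marked(f), near(a), near(d), near(f)}

free(a,f); free(a,d)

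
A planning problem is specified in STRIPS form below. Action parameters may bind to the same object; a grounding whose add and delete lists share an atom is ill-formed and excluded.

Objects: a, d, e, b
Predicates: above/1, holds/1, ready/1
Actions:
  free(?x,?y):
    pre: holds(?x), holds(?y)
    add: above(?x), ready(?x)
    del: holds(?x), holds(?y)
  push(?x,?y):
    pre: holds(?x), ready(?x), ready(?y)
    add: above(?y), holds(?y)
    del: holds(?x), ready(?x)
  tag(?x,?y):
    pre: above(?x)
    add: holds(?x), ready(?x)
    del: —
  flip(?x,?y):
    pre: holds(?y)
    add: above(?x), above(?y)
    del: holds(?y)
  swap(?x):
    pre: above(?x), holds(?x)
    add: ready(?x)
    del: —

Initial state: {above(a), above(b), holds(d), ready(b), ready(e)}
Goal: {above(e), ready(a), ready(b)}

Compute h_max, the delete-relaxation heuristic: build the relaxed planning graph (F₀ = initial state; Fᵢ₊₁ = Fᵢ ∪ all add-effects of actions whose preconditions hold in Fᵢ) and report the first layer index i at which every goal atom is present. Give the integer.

F0 = init (5 atoms)
F1 = F0 ∪ {above(d), above(e), holds(a), holds(b), ready(a), ready(d)}  (11 atoms)
goal ⊆ F1  ⇒  h_max = 1

1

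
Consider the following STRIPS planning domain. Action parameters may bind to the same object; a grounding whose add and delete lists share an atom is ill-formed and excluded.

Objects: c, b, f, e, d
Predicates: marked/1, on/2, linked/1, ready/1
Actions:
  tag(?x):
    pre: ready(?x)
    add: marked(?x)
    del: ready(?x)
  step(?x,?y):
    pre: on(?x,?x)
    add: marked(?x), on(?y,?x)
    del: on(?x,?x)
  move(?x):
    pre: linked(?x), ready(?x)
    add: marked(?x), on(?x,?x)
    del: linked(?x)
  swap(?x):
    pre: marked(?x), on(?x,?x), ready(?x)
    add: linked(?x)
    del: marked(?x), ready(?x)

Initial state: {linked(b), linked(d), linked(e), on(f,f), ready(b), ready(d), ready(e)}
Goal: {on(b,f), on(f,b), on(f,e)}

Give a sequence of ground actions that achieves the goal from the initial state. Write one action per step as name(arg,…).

1. step(f,b)  →  {linked(b), linked(d), linked(e), marked(f), on(b,f), ready(b), ready(d), ready(e)}
2. move(b)  →  {linked(d), linked(e), marked(b), marked(f), on(b,b), on(b,f), ready(b), ready(d), ready(e)}
3. step(b,f)  →  {linked(d), linked(e), marked(b), marked(f), on(b,f), on(f,b), ready(b), ready(d), ready(e)}
4. move(e)  →  {linked(d), marked(b), marked(e), marked(f), on(b,f), on(e,e), on(f,b), ready(b), ready(d), ready(e)}
5. step(e,f)  →  {linked(d), marked(b), marked(e), marked(f), on(b,f), on(f,b), on(f,e), ready(b), ready(d), ready(e)}

step(f,b); move(b); step(b,f); move(e); step(e,f)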